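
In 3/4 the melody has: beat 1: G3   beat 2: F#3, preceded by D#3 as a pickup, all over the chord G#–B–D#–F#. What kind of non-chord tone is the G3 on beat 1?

The harmony at that moment is G# minor seventh chord (G#, B, D#, F#); G3 is not a chord tone.
It is approached by leap up from D#3 and left by step down to F#3.
Leap in, step out, metrically accented — an appoggiatura.

Appoggiatura.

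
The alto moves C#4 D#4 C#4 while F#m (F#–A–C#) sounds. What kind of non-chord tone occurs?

D#4 is a neighbor tone.

The harmony at that moment is F# minor triad (F#, A, C#); D#4 is not a chord tone.
It is approached by step up from C#4 and left by step down to C#4.
Step away and step back to the same note — a neighbor tone (upper neighbor).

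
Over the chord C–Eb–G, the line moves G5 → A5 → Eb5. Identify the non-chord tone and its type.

The harmony at that moment is C minor triad (C, Eb, G); A5 is not a chord tone.
It is approached by step up from G5 and left by leap down to Eb5.
Step in, leap out — an escape tone.

A5 is an escape tone.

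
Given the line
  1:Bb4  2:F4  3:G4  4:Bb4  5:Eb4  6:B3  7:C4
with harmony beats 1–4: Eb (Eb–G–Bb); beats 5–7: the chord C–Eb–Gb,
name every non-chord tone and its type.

The harmony at that moment is Eb major triad (Eb, G, Bb); F4 is not a chord tone.
It is approached by leap down from Bb4 and left by step up to G4.
Leap in, step out — an appoggiatura.
The harmony at that moment is C diminished triad (C, Eb, Gb); B3 is not a chord tone.
It is approached by leap down from Eb4 and left by step up to C4.
Leap in, step out — an appoggiatura.

F4 (beat 2) — appoggiatura; B3 (beat 6) — appoggiatura.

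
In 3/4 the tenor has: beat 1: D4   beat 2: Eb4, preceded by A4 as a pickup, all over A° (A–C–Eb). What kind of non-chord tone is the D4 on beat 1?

Appoggiatura.

The harmony at that moment is A diminished triad (A, C, Eb); D4 is not a chord tone.
It is approached by leap down from A4 and left by step up to Eb4.
Leap in, step out, metrically accented — an appoggiatura.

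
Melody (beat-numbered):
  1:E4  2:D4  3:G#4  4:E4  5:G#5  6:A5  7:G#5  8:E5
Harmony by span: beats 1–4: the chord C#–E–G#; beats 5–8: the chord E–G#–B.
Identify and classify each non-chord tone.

The harmony at that moment is C# minor triad (C#, E, G#); D4 is not a chord tone.
It is approached by step down from E4 and left by leap up to G#4.
Step in, leap out — an escape tone.
The harmony at that moment is E major triad (E, G#, B); A5 is not a chord tone.
It is approached by step up from G#5 and left by step down to G#5.
Step away and step back to the same note — a neighbor tone (upper neighbor).

D4 (beat 2) — escape tone; A5 (beat 6) — neighbor tone.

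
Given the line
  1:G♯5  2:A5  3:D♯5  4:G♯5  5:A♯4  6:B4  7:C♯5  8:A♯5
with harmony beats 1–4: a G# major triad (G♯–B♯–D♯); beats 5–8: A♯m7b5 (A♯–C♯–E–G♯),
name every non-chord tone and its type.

A5 (beat 2) — escape tone; B4 (beat 6) — passing tone.

The harmony at that moment is G♯ major triad (G♯, B♯, D♯); A5 is not a chord tone.
It is approached by step up from G♯5 and left by leap down to D♯5.
Step in, leap out — an escape tone.
The harmony at that moment is A♯ half-diminished seventh chord (A♯, C♯, E, G♯); B4 is not a chord tone.
It is approached by step up from A♯4 and left by step up to C♯5.
Step in, step out in the same direction — a passing tone.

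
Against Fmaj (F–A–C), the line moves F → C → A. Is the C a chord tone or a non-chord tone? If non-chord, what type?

F major triad contains F, A, C; C is the fifth, so it is a chord tone.

Chord tone (the fifth of F major triad).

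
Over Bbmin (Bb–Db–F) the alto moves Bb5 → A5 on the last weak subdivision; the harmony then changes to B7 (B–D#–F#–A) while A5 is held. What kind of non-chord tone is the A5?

The harmony at that moment is Bb minor triad (Bb, Db, F); A5 is not a chord tone.
It is approached by step down from Bb5 and then sustained as the same pitch into the next harmony.
Arriving early and becoming a chord tone when the harmony changes — an anticipation.

A5 is an anticipation.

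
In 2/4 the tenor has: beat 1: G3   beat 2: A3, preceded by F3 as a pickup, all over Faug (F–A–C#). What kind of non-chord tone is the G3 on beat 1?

Passing tone.

The harmony at that moment is F augmented triad (F, A, C#); G3 is not a chord tone.
It is approached by step up from F3 and left by step up to A3.
Step in, step out in the same direction — a passing tone.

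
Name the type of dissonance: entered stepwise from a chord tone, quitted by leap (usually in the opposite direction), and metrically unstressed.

Escape tone.

Approach: by step. Departure: by leap. Metric position: weak.
Step in, leap out, from a weak position — an escape tone (échappée). (It is the mirror image of the appoggiatura, which leaps in and steps out on a strong beat.)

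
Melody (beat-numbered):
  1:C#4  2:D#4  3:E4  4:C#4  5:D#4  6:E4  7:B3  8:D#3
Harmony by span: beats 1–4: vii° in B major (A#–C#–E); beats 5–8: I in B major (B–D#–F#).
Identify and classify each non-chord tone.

D#4 (beat 2) — passing tone; E4 (beat 6) — escape tone.

The harmony at that moment is A# diminished triad (A#, C#, E); D#4 is not a chord tone.
It is approached by step up from C#4 and left by step up to E4.
Step in, step out in the same direction — a passing tone.
The harmony at that moment is B major triad (B, D#, F#); E4 is not a chord tone.
It is approached by step up from D#4 and left by leap down to B3.
Step in, leap out — an escape tone.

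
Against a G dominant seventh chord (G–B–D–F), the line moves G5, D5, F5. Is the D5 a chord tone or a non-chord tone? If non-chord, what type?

Chord tone (the fifth of G dominant seventh chord).

G dominant seventh chord contains G, B, D, F; D is the fifth, so it is a chord tone.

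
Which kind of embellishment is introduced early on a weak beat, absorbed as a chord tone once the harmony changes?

Anticipation.

Approach: ahead of the chord change (typically by step), so it is dissonant against the current harmony. Departure: none — the same pitch is restated or held and is a chord tone of the new harmony.
Dissonant first, consonant once the harmony catches up: the note simply arrives early — an anticipation. (The reverse timing, consonant first and dissonant after the change, would be a suspension or retardation.)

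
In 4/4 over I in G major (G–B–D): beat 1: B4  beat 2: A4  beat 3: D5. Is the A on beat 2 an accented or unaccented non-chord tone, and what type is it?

The harmony at that moment is G major triad (G, B, D); A4 is not a chord tone.
It is approached by step down from B4 and left by leap up to D5.
Step in, leap out — an escape tone.
It falls on a weak beat, so it is unaccented.

Unaccented escape tone.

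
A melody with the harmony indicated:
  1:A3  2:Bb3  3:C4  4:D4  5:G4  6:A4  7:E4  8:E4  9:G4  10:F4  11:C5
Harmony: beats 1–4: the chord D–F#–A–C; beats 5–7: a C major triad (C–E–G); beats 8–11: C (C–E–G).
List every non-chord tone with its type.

The harmony at that moment is D dominant seventh chord (D, F#, A, C); Bb3 is not a chord tone.
It is approached by step up from A3 and left by step up to C4.
Step in, step out in the same direction — a passing tone.
The harmony at that moment is C major triad (C, E, G); A4 is not a chord tone.
It is approached by step up from G4 and left by leap down to E4.
Step in, leap out — an escape tone.
The harmony at that moment is C major triad (C, E, G); F4 is not a chord tone.
It is approached by step down from G4 and left by leap up to C5.
Step in, leap out — an escape tone.

Bb3 (beat 2) — passing tone; A4 (beat 6) — escape tone; F4 (beat 10) — escape tone.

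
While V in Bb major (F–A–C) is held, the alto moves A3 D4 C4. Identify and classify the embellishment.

D4 is an appoggiatura.

The harmony at that moment is F major triad (F, A, C); D4 is not a chord tone.
It is approached by leap up from A3 and left by step down to C4.
Leap in, step out — an appoggiatura.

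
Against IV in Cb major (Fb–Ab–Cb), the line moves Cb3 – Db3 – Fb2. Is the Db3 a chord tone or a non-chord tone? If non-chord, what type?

The harmony at that moment is Fb major triad (Fb, Ab, Cb); Db3 is not a chord tone.
It is approached by step up from Cb3 and left by leap down to Fb2.
Step in, leap out — an escape tone.

Non-chord tone — an escape tone.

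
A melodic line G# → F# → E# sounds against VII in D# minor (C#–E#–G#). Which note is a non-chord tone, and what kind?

The harmony at that moment is C# major triad (C#, E#, G#); F# is not a chord tone.
It is approached by step down from G# and left by step down to E#.
Step in, step out in the same direction — a passing tone.

F# is a passing tone.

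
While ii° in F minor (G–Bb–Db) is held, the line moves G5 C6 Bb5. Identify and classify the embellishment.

C6 is an appoggiatura.

The harmony at that moment is G diminished triad (G, Bb, Db); C6 is not a chord tone.
It is approached by leap up from G5 and left by step down to Bb5.
Leap in, step out — an appoggiatura.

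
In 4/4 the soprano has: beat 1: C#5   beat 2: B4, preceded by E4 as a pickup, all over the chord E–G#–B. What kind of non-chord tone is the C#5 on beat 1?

Appoggiatura.

The harmony at that moment is E major triad (E, G#, B); C#5 is not a chord tone.
It is approached by leap up from E4 and left by step down to B4.
Leap in, step out, metrically accented — an appoggiatura.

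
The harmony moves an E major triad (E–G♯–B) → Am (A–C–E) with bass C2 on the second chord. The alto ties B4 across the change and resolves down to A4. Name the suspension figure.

At the second chord the bass is C2. The suspended B4 lies a seventh above the bass; after resolving down by step to A4, the interval above the bass becomes a sixth.
Suspension figures are named by those two intervals: 7–6.

7–6 suspension.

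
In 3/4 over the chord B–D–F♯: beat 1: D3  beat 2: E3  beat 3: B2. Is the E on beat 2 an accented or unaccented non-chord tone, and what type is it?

Unaccented escape tone.

The harmony at that moment is B minor triad (B, D, F♯); E3 is not a chord tone.
It is approached by step up from D3 and left by leap down to B2.
Step in, leap out — an escape tone.
It falls on a weak beat, so it is unaccented.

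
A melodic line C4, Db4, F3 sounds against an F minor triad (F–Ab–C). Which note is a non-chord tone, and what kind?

Db4 is an escape tone.

The harmony at that moment is F minor triad (F, Ab, C); Db4 is not a chord tone.
It is approached by step up from C4 and left by leap down to F3.
Step in, leap out — an escape tone.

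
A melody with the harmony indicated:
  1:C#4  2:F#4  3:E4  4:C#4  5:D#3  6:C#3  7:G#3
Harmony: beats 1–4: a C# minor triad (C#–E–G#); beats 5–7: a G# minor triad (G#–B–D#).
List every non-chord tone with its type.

The harmony at that moment is C# minor triad (C#, E, G#); F#4 is not a chord tone.
It is approached by leap up from C#4 and left by step down to E4.
Leap in, step out — an appoggiatura.
The harmony at that moment is G# minor triad (G#, B, D#); C#3 is not a chord tone.
It is approached by step down from D#3 and left by leap up to G#3.
Step in, leap out — an escape tone.

F#4 (beat 2) — appoggiatura; C#3 (beat 6) — escape tone.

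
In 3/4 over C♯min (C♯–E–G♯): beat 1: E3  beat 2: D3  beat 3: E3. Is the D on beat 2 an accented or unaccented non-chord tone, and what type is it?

Unaccented neighbor tone.

The harmony at that moment is C♯ minor triad (C♯, E, G♯); D3 is not a chord tone.
It is approached by step down from E3 and left by step up to E3.
Step away and step back to the same note — a neighbor tone (lower neighbor).
It falls on a weak beat, so it is unaccented.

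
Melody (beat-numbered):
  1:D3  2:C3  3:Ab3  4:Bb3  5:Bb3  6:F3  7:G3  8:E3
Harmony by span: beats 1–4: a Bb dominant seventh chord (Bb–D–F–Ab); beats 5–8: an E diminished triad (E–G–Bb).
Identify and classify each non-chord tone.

The harmony at that moment is Bb dominant seventh chord (Bb, D, F, Ab); C3 is not a chord tone.
It is approached by step down from D3 and left by leap up to Ab3.
Step in, leap out — an escape tone.
The harmony at that moment is E diminished triad (E, G, Bb); F3 is not a chord tone.
It is approached by leap down from Bb3 and left by step up to G3.
Leap in, step out — an appoggiatura.

C3 (beat 2) — escape tone; F3 (beat 6) — appoggiatura.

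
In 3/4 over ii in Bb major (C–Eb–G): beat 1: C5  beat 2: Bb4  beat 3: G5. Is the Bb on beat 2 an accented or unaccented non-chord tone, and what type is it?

The harmony at that moment is C minor triad (C, Eb, G); Bb4 is not a chord tone.
It is approached by step down from C5 and left by leap up to G5.
Step in, leap out — an escape tone.
It falls on a weak beat, so it is unaccented.

Unaccented escape tone.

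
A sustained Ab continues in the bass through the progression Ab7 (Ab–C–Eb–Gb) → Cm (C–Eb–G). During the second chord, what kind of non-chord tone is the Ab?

Pedal tone (pedal point).

The harmony at that moment is C minor triad (C, Eb, G); Ab is not a chord tone.
It is held over (the same pitch as the preceding Ab) and then sustained as the same pitch into the next harmony.
Sustained through a change of harmony — a pedal tone.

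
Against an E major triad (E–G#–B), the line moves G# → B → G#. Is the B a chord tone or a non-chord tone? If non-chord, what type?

E major triad contains E, G#, B; B is the fifth, so it is a chord tone.

Chord tone (the fifth of E major triad).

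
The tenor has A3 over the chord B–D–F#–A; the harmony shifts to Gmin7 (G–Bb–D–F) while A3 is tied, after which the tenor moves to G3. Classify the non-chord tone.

A3 is a suspension.

The harmony at that moment is G minor seventh chord (G, Bb, D, F); A3 is not a chord tone.
It is held over (the same pitch as the preceding A3) and left by step down to G3.
Held over from the previous chord and resolving down by step — a suspension.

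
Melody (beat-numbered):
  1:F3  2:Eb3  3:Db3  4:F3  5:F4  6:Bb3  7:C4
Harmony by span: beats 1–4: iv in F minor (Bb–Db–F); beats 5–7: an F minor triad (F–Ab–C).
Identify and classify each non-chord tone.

Eb3 (beat 2) — passing tone; Bb3 (beat 6) — appoggiatura.

The harmony at that moment is Bb minor triad (Bb, Db, F); Eb3 is not a chord tone.
It is approached by step down from F3 and left by step down to Db3.
Step in, step out in the same direction — a passing tone.
The harmony at that moment is F minor triad (F, Ab, C); Bb3 is not a chord tone.
It is approached by leap down from F4 and left by step up to C4.
Leap in, step out — an appoggiatura.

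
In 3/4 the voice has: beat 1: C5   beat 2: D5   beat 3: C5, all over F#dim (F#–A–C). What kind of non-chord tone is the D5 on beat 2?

Upper neighbor tone.

The harmony at that moment is F# diminished triad (F#, A, C); D5 is not a chord tone.
It is approached by step up from C5 and left by step down to C5.
Step away and step back to the same note — a neighbor tone (upper neighbor).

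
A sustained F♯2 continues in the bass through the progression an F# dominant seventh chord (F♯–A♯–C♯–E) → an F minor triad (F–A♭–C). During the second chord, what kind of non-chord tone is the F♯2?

The harmony at that moment is F minor triad (F, A♭, C); F♯2 is not a chord tone.
It is held over (the same pitch as the preceding F♯2) and then sustained as the same pitch into the next harmony.
Sustained through a change of harmony — a pedal tone.

Pedal tone (pedal point).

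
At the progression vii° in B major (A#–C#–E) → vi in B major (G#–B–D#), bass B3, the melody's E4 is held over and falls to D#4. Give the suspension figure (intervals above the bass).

At the second chord the bass is B3. The suspended E4 lies a fourth above the bass; after resolving down by step to D#4, the interval above the bass becomes a third.
Suspension figures are named by those two intervals: 4–3.

4–3 suspension.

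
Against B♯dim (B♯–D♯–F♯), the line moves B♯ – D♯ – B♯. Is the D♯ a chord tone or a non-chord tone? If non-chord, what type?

Chord tone (the third of B# diminished triad).

B# diminished triad contains B♯, D♯, F♯; D♯ is the third, so it is a chord tone.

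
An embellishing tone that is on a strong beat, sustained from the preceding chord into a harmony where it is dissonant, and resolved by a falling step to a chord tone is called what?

Approach: by preparation — the pitch is first a chord tone, then held (tied or repeated) while the harmony changes under it. Departure: down by step. Metric position: strong.
A prepared dissonance that resolves downward by step — a suspension. (The same figure resolving upward would be a retardation.)

Suspension.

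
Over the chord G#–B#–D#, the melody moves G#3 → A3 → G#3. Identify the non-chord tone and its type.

The harmony at that moment is G# major triad (G#, B#, D#); A3 is not a chord tone.
It is approached by step up from G#3 and left by step down to G#3.
Step away and step back to the same note — a neighbor tone (upper neighbor).

A3 is a neighbor tone.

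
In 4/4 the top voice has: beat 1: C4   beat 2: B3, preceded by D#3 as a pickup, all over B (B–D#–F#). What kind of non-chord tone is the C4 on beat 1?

The harmony at that moment is B major triad (B, D#, F#); C4 is not a chord tone.
It is approached by leap up from D#3 and left by step down to B3.
Leap in, step out, metrically accented — an appoggiatura.

Appoggiatura.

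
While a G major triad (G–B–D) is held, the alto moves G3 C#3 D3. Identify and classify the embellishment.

C#3 is an appoggiatura.

The harmony at that moment is G major triad (G, B, D); C#3 is not a chord tone.
It is approached by leap down from G3 and left by step up to D3.
Leap in, step out — an appoggiatura.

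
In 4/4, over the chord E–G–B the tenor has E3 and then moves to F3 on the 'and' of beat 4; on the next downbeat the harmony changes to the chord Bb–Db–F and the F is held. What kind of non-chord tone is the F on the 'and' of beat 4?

Anticipation.

The harmony at that moment is E minor triad (E, G, B); F3 is not a chord tone.
It is approached by step up from E3 and then sustained as the same pitch into the next harmony.
Arriving early and becoming a chord tone when the harmony changes — an anticipation.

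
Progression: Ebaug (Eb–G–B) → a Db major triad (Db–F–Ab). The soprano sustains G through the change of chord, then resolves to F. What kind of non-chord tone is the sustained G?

The harmony at that moment is Db major triad (Db, F, Ab); G is not a chord tone.
It is held over (the same pitch as the preceding G) and left by step down to F.
Held over from the previous chord and resolving down by step — a suspension.

G is a suspension.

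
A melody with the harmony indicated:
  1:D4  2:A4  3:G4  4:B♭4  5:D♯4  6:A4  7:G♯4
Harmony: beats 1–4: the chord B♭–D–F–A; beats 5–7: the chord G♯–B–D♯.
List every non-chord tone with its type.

G4 (beat 3) — escape tone; A4 (beat 6) — appoggiatura.

The harmony at that moment is B♭ major seventh chord (B♭, D, F, A); G4 is not a chord tone.
It is approached by step down from A4 and left by leap up to B♭4.
Step in, leap out — an escape tone.
The harmony at that moment is G♯ minor triad (G♯, B, D♯); A4 is not a chord tone.
It is approached by leap up from D♯4 and left by step down to G♯4.
Leap in, step out — an appoggiatura.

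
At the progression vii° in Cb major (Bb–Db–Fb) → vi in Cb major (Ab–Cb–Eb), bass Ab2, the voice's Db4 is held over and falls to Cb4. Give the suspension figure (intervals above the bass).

At the second chord the bass is Ab2. The suspended Db4 lies a fourth above the bass; after resolving down by step to Cb4, the interval above the bass becomes a third.
Suspension figures are named by those two intervals: 4–3.

4–3 suspension.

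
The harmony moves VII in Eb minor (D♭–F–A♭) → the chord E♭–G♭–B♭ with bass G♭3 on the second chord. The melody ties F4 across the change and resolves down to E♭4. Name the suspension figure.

7–6 suspension.

At the second chord the bass is G♭3. The suspended F4 lies a seventh above the bass; after resolving down by step to E♭4, the interval above the bass becomes a sixth.
Suspension figures are named by those two intervals: 7–6.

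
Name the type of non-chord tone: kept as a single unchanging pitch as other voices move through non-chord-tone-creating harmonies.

Pedal tone.

Approach: none. Departure: none — a single pitch is sustained while the chords change around it, passing through harmonies that do not contain it.
No melodic motion at all; the dissonance is created entirely by the moving harmonies against the stationary note — a pedal tone (pedal point).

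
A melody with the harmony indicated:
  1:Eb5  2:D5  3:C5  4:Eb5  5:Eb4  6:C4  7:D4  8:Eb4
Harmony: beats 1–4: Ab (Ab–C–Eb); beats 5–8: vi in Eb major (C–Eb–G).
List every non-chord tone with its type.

D5 (beat 2) — passing tone; D4 (beat 7) — passing tone.

The harmony at that moment is Ab major triad (Ab, C, Eb); D5 is not a chord tone.
It is approached by step down from Eb5 and left by step down to C5.
Step in, step out in the same direction — a passing tone.
The harmony at that moment is C minor triad (C, Eb, G); D4 is not a chord tone.
It is approached by step up from C4 and left by step up to Eb4.
Step in, step out in the same direction — a passing tone.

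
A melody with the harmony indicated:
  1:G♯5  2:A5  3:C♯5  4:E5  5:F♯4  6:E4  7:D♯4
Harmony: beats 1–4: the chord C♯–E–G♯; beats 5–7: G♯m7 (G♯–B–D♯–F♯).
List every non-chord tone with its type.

The harmony at that moment is C♯ minor triad (C♯, E, G♯); A5 is not a chord tone.
It is approached by step up from G♯5 and left by leap down to C♯5.
Step in, leap out — an escape tone.
The harmony at that moment is G♯ minor seventh chord (G♯, B, D♯, F♯); E4 is not a chord tone.
It is approached by step down from F♯4 and left by step down to D♯4.
Step in, step out in the same direction — a passing tone.

A5 (beat 2) — escape tone; E4 (beat 6) — passing tone.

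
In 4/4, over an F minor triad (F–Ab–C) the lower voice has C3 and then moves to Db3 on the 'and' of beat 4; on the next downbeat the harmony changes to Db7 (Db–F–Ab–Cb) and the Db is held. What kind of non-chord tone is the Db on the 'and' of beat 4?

The harmony at that moment is F minor triad (F, Ab, C); Db3 is not a chord tone.
It is approached by step up from C3 and then sustained as the same pitch into the next harmony.
Arriving early and becoming a chord tone when the harmony changes — an anticipation.

Anticipation.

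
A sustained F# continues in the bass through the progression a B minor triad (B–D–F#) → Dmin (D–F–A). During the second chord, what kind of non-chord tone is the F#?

Pedal tone (pedal point).

The harmony at that moment is D minor triad (D, F, A); F# is not a chord tone.
It is held over (the same pitch as the preceding F#) and then sustained as the same pitch into the next harmony.
Sustained through a change of harmony — a pedal tone.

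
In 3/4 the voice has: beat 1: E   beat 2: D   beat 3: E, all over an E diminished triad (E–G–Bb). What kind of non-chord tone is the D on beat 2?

Lower neighbor tone.

The harmony at that moment is E diminished triad (E, G, Bb); D is not a chord tone.
It is approached by step down from E and left by step up to E.
Step away and step back to the same note — a neighbor tone (lower neighbor).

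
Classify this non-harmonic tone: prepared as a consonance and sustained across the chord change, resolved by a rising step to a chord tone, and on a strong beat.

Retardation.

Approach: by preparation — the pitch is first a chord tone, then held (tied or repeated) while the harmony changes under it. Departure: up by step. Metric position: strong.
A prepared dissonance that resolves upward by step — a retardation. (The same figure resolving downward would be a suspension.)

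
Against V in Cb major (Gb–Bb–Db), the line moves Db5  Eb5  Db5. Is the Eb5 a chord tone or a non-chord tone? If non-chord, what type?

The harmony at that moment is Gb major triad (Gb, Bb, Db); Eb5 is not a chord tone.
It is approached by step up from Db5 and left by step down to Db5.
Step away and step back to the same note — a neighbor tone (upper neighbor).

Non-chord tone — a neighbor tone.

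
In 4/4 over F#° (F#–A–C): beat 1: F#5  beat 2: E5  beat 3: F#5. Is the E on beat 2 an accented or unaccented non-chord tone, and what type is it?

The harmony at that moment is F# diminished triad (F#, A, C); E5 is not a chord tone.
It is approached by step down from F#5 and left by step up to F#5.
Step away and step back to the same note — a neighbor tone (lower neighbor).
It falls on a weak beat, so it is unaccented.

Unaccented neighbor tone.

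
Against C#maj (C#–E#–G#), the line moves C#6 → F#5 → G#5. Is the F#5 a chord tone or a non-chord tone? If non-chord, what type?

The harmony at that moment is C# major triad (C#, E#, G#); F#5 is not a chord tone.
It is approached by leap down from C#6 and left by step up to G#5.
Leap in, step out — an appoggiatura.

Non-chord tone — an appoggiatura.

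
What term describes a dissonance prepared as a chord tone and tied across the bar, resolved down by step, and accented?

Approach: by preparation — the pitch is first a chord tone, then held (tied or repeated) while the harmony changes under it. Departure: down by step. Metric position: strong.
A prepared dissonance that resolves downward by step — a suspension. (The same figure resolving upward would be a retardation.)

Suspension.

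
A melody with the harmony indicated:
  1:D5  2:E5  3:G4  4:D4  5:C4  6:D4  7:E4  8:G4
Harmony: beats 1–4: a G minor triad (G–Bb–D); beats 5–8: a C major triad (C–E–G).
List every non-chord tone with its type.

The harmony at that moment is G minor triad (G, Bb, D); E5 is not a chord tone.
It is approached by step up from D5 and left by leap down to G4.
Step in, leap out — an escape tone.
The harmony at that moment is C major triad (C, E, G); D4 is not a chord tone.
It is approached by step up from C4 and left by step up to E4.
Step in, step out in the same direction — a passing tone.

E5 (beat 2) — escape tone; D4 (beat 6) — passing tone.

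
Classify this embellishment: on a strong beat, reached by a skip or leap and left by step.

Approach: by leap. Departure: by step. Metric position: strong.
Leap in, step out, in a metrically strong position — an appoggiatura. (It is the mirror image of the escape tone, which steps in and leaps out from a weak position.)

Appoggiatura.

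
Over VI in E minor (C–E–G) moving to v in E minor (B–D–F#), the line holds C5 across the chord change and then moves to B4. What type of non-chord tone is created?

The harmony at that moment is B minor triad (B, D, F#); C5 is not a chord tone.
It is held over (the same pitch as the preceding C5) and left by step down to B4.
Held over from the previous chord and resolving down by step — a suspension.

C5 is a suspension.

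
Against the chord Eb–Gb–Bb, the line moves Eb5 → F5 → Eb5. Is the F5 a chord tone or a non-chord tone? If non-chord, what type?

Non-chord tone — a neighbor tone.

The harmony at that moment is Eb minor triad (Eb, Gb, Bb); F5 is not a chord tone.
It is approached by step up from Eb5 and left by step down to Eb5.
Step away and step back to the same note — a neighbor tone (upper neighbor).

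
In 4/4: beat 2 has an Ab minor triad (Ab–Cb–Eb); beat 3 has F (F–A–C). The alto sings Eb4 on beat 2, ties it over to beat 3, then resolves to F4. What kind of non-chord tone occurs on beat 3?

The harmony at that moment is F major triad (F, A, C); Eb4 is not a chord tone.
It is held over (the same pitch as the preceding Eb4) and left by step up to F4.
Held over from the previous chord and resolving up by step — a retardation.

Retardation.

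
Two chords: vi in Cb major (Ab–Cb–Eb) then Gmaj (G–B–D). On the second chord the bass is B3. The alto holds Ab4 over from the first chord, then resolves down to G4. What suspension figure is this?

At the second chord the bass is B3. The suspended Ab4 lies a seventh above the bass; after resolving down by step to G4, the interval above the bass becomes a sixth.
Suspension figures are named by those two intervals: 7–6.

7–6 suspension.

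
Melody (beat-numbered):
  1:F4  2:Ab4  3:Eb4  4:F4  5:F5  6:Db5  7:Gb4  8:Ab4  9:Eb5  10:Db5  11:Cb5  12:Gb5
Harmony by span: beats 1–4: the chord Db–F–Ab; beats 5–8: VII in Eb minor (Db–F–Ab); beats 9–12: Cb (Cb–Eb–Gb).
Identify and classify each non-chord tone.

The harmony at that moment is Db major triad (Db, F, Ab); Eb4 is not a chord tone.
It is approached by leap down from Ab4 and left by step up to F4.
Leap in, step out — an appoggiatura.
The harmony at that moment is Db major triad (Db, F, Ab); Gb4 is not a chord tone.
It is approached by leap down from Db5 and left by step up to Ab4.
Leap in, step out — an appoggiatura.
The harmony at that moment is Cb major triad (Cb, Eb, Gb); Db5 is not a chord tone.
It is approached by step down from Eb5 and left by step down to Cb5.
Step in, step out in the same direction — a passing tone.

Eb4 (beat 3) — appoggiatura; Gb4 (beat 7) — appoggiatura; Db5 (beat 10) — passing tone.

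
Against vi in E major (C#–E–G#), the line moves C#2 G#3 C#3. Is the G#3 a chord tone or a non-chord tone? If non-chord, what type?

C# minor triad contains C#, E, G#; G# is the fifth, so it is a chord tone.

Chord tone (the fifth of C# minor triad).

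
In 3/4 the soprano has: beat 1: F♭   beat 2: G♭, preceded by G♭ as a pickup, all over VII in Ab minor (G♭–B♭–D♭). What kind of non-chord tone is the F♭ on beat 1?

Lower neighbor tone.

The harmony at that moment is G♭ major triad (G♭, B♭, D♭); F♭ is not a chord tone.
It is approached by step down from G♭ and left by step up to G♭.
Step away and step back to the same note — a neighbor tone (lower neighbor).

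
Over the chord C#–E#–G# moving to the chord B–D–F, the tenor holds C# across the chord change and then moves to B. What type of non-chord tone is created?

The harmony at that moment is B diminished triad (B, D, F); C# is not a chord tone.
It is held over (the same pitch as the preceding C#) and left by step down to B.
Held over from the previous chord and resolving down by step — a suspension.

C# is a suspension.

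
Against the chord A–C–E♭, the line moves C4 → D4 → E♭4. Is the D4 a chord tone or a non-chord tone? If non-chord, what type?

Non-chord tone — a passing tone.

The harmony at that moment is A diminished triad (A, C, E♭); D4 is not a chord tone.
It is approached by step up from C4 and left by step up to E♭4.
Step in, step out in the same direction — a passing tone.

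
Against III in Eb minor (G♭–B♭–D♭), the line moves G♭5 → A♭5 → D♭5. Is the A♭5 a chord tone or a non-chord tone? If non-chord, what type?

The harmony at that moment is G♭ major triad (G♭, B♭, D♭); A♭5 is not a chord tone.
It is approached by step up from G♭5 and left by leap down to D♭5.
Step in, leap out — an escape tone.

Non-chord tone — an escape tone.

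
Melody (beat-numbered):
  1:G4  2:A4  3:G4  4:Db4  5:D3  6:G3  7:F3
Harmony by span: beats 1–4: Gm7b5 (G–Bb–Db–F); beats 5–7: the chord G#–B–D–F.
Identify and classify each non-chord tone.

A4 (beat 2) — neighbor tone; G3 (beat 6) — appoggiatura.

The harmony at that moment is G half-diminished seventh chord (G, Bb, Db, F); A4 is not a chord tone.
It is approached by step up from G4 and left by step down to G4.
Step away and step back to the same note — a neighbor tone (upper neighbor).
The harmony at that moment is G# diminished seventh chord (G#, B, D, F); G3 is not a chord tone.
It is approached by leap up from D3 and left by step down to F3.
Leap in, step out — an appoggiatura.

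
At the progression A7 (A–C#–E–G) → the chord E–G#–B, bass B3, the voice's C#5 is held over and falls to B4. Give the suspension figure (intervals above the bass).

9–8 suspension.

At the second chord the bass is B3. The suspended C#5 lies a ninth above the bass; after resolving down by step to B4, the interval above the bass becomes an octave.
Suspension figures are named by those two intervals: 9–8.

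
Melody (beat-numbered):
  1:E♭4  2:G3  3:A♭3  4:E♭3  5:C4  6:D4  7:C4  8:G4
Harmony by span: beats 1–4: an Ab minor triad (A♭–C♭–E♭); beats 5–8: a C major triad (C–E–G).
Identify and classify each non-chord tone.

G3 (beat 2) — appoggiatura; D4 (beat 6) — neighbor tone.

The harmony at that moment is A♭ minor triad (A♭, C♭, E♭); G3 is not a chord tone.
It is approached by leap down from E♭4 and left by step up to A♭3.
Leap in, step out — an appoggiatura.
The harmony at that moment is C major triad (C, E, G); D4 is not a chord tone.
It is approached by step up from C4 and left by step down to C4.
Step away and step back to the same note — a neighbor tone (upper neighbor).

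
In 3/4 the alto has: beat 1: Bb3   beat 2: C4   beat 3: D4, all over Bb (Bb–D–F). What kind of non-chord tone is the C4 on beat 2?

The harmony at that moment is Bb major triad (Bb, D, F); C4 is not a chord tone.
It is approached by step up from Bb3 and left by step up to D4.
Step in, step out in the same direction — a passing tone.

Passing tone.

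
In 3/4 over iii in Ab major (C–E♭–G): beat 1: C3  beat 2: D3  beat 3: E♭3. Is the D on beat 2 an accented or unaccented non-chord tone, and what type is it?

Unaccented passing tone.

The harmony at that moment is C minor triad (C, E♭, G); D3 is not a chord tone.
It is approached by step up from C3 and left by step up to E♭3.
Step in, step out in the same direction — a passing tone.
It falls on a weak beat, so it is unaccented.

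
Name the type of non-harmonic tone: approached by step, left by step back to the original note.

Approach: by step. Departure: by step in the opposite direction, back to the starting pitch.
Stepwise on both sides but reversing to return to the same chord tone — a neighbor tone. (Had it continued onward in the same direction it would be a passing tone instead.)

Neighbor tone.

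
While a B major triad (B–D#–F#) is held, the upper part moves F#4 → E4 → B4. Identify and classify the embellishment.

E4 is an escape tone.

The harmony at that moment is B major triad (B, D#, F#); E4 is not a chord tone.
It is approached by step down from F#4 and left by leap up to B4.
Step in, leap out — an escape tone.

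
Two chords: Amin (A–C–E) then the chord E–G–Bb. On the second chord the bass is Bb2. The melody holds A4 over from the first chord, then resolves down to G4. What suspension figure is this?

At the second chord the bass is Bb2. The suspended A4 lies a seventh above the bass; after resolving down by step to G4, the interval above the bass becomes a sixth.
Suspension figures are named by those two intervals: 7–6.

7–6 suspension.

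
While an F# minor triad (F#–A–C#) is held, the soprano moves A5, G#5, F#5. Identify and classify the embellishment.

The harmony at that moment is F# minor triad (F#, A, C#); G#5 is not a chord tone.
It is approached by step down from A5 and left by step down to F#5.
Step in, step out in the same direction — a passing tone.

G#5 is a passing tone.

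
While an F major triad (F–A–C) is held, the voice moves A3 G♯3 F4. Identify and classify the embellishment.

G♯3 is an escape tone.

The harmony at that moment is F major triad (F, A, C); G♯3 is not a chord tone.
It is approached by step down from A3 and left by leap up to F4.
Step in, leap out — an escape tone.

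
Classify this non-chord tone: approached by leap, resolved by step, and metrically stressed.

Appoggiatura.

Approach: by leap. Departure: by step. Metric position: strong.
Leap in, step out, in a metrically strong position — an appoggiatura. (It is the mirror image of the escape tone, which steps in and leaps out from a weak position.)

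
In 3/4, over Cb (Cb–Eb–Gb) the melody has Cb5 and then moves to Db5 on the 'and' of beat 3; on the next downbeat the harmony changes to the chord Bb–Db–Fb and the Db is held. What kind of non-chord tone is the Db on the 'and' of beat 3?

Anticipation.

The harmony at that moment is Cb major triad (Cb, Eb, Gb); Db5 is not a chord tone.
It is approached by step up from Cb5 and then sustained as the same pitch into the next harmony.
Arriving early and becoming a chord tone when the harmony changes — an anticipation.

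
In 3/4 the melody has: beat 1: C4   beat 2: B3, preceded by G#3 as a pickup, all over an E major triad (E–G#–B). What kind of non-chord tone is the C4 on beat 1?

The harmony at that moment is E major triad (E, G#, B); C4 is not a chord tone.
It is approached by leap up from G#3 and left by step down to B3.
Leap in, step out, metrically accented — an appoggiatura.

Appoggiatura.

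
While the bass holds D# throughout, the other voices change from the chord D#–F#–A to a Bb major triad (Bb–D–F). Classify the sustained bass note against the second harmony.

The harmony at that moment is Bb major triad (Bb, D, F); D# is not a chord tone.
It is held over (the same pitch as the preceding D#) and then sustained as the same pitch into the next harmony.
Sustained through a change of harmony — a pedal tone.

Pedal tone (pedal point).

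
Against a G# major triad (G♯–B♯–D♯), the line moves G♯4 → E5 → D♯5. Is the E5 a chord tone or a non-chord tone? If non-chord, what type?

The harmony at that moment is G♯ major triad (G♯, B♯, D♯); E5 is not a chord tone.
It is approached by leap up from G♯4 and left by step down to D♯5.
Leap in, step out — an appoggiatura.

Non-chord tone — an appoggiatura.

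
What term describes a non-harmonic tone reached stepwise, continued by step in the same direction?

Passing tone.

Approach: by step. Departure: by step, continuing in the same direction.
Stepwise on both sides with no change of direction means the note fills in the space between two different chord tones — a passing tone. (Had it turned back to its starting note it would be a neighbor tone instead.)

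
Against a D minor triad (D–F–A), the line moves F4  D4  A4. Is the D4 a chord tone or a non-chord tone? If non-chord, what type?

D minor triad contains D, F, A; D is the root, so it is a chord tone.

Chord tone (the root of D minor triad).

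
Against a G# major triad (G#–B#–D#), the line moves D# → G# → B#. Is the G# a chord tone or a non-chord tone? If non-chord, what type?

Chord tone (the root of G# major triad).

G# major triad contains G#, B#, D#; G# is the root, so it is a chord tone.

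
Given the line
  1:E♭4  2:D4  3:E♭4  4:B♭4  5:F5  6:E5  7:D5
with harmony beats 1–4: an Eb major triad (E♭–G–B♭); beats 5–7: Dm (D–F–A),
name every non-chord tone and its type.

The harmony at that moment is E♭ major triad (E♭, G, B♭); D4 is not a chord tone.
It is approached by step down from E♭4 and left by step up to E♭4.
Step away and step back to the same note — a neighbor tone (lower neighbor).
The harmony at that moment is D minor triad (D, F, A); E5 is not a chord tone.
It is approached by step down from F5 and left by step down to D5.
Step in, step out in the same direction — a passing tone.

D4 (beat 2) — neighbor tone; E5 (beat 6) — passing tone.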